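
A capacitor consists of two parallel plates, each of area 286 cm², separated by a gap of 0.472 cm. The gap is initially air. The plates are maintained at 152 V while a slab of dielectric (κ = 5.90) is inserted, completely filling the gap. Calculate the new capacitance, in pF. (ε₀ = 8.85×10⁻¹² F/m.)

C ≈ 316 pF

A = 286 cm² = 2.86×10⁻² m².
Initially C₁ = ε₀A/d = 8.85×10⁻¹² × 2.86×10⁻² / 4.72×10⁻³ = 5.36×10⁻¹¹ F.
C = κε₀A/d scales with κ, so C₂/C₁ = κ = 5.90.
C₂ = 5.90 × 5.36×10⁻¹¹ = 3.16×10⁻¹⁰ F.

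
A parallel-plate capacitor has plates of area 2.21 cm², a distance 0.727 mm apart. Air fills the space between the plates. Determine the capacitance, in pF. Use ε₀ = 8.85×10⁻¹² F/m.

C ≈ 2.69 pF

A = 2.21 cm² = 2.21×10⁻⁴ m².
C = ε₀A/d = 8.85×10⁻¹² × 2.21×10⁻⁴ / 7.27×10⁻⁴ = 2.69×10⁻¹² F.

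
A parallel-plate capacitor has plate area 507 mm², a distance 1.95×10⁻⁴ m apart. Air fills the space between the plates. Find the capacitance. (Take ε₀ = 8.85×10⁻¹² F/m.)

A = 507 mm² = 5.07×10⁻⁴ m².
C = ε₀A/d = 8.85×10⁻¹² × 5.07×10⁻⁴ / 1.95×10⁻⁴ = 2.30×10⁻¹¹ F.

23.0 pF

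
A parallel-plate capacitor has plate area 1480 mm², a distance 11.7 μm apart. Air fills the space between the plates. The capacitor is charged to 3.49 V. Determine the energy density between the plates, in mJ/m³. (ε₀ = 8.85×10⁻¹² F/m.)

394 mJ/m³

E = V/d = 3.49 / 1.17×10⁻⁵ = 2.98×10⁵ V/m.
u = ½ε₀E² = ½ × 8.85×10⁻¹² × (2.98×10⁵)² = 0.394 J/m³.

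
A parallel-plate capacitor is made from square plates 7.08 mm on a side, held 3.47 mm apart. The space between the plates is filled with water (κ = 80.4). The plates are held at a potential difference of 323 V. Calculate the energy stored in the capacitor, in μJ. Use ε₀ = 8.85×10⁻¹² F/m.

0.536 μJ

A = (7.08 mm)² = 5.01×10⁻⁵ m².
C = κε₀A/d = 80.4 × 8.85×10⁻¹² × 5.01×10⁻⁵ / 3.47×10⁻³ = 1.03×10⁻¹¹ F.
U = ½CV² = ½ × 1.03×10⁻¹¹ × (323)² = 5.36×10⁻⁷ J.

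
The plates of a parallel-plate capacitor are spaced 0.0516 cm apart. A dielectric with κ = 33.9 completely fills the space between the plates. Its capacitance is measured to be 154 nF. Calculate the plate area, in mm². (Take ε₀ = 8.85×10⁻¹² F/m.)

A = Cd/(κε₀) = 1.54×10⁻⁷ × 5.16×10⁻⁴ / (33.9 × 8.85×10⁻¹²) = 0.265 m².

A ≈ 2.65×10⁵ mm²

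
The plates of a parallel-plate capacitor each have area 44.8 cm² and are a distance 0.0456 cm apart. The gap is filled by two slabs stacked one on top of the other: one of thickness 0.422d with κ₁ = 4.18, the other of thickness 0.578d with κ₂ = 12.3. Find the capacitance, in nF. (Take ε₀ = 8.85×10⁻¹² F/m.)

A = 44.8 cm² = 4.48×10⁻³ m².
Stacked slabs ⇒ two capacitors in series, each with the full plate area.
C₁ = κ₁ε₀A/d₁ = 4.18 × 8.85×10⁻¹² × 4.48×10⁻³ / 1.92×10⁻⁴ = 8.61×10⁻¹⁰ F.
C₂ = κ₂ε₀A/d₂ = 12.3 × 8.85×10⁻¹² × 4.48×10⁻³ / 2.64×10⁻⁴ = 1.85×10⁻⁹ F.
C = (1/C₁ + 1/C₂)⁻¹ = 5.88×10⁻¹⁰ F.

C ≈ 0.588 nF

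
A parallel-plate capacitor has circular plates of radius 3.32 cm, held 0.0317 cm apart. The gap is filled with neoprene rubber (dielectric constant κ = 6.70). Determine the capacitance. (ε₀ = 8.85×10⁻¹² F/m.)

0.648 nF

A = π(3.32 cm)² = 3.46×10⁻³ m².
C = κε₀A/d = 6.70 × 8.85×10⁻¹² × 3.46×10⁻³ / 3.17×10⁻⁴ = 6.48×10⁻¹⁰ F.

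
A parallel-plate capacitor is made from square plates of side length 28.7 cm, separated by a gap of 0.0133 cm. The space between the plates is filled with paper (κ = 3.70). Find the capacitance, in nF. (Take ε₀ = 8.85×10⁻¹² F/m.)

A = (28.7 cm)² = 8.24×10⁻² m².
C = κε₀A/d = 3.70 × 8.85×10⁻¹² × 8.24×10⁻² / 1.33×10⁻⁴ = 2.03×10⁻⁸ F.

20.3 nF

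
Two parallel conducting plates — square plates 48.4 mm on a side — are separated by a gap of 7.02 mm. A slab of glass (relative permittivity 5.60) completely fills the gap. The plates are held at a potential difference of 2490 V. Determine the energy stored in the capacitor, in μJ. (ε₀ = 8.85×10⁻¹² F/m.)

51.3 μJ

A = (48.4 mm)² = 2.34×10⁻³ m².
C = κε₀A/d = 5.60 × 8.85×10⁻¹² × 2.34×10⁻³ / 7.02×10⁻³ = 1.65×10⁻¹¹ F.
U = ½CV² = ½ × 1.65×10⁻¹¹ × (2490)² = 5.13×10⁻⁵ J.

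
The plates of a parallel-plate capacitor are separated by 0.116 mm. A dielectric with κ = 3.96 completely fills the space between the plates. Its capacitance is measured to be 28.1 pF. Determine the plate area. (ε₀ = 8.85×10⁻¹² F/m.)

A ≈ 0.930 cm²

A = Cd/(κε₀) = 2.81×10⁻¹¹ × 1.16×10⁻⁴ / (3.96 × 8.85×10⁻¹²) = 9.30×10⁻⁵ m².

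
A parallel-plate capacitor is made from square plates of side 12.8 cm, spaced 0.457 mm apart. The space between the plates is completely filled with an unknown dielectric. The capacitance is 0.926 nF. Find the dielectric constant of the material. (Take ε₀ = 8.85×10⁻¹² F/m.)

A = (12.8 cm)² = 1.64×10⁻² m².
κ = Cd/(ε₀A) = 9.26×10⁻¹⁰ × 4.57×10⁻⁴ / (8.85×10⁻¹² × 1.64×10⁻²) = 2.92.

κ ≈ 2.92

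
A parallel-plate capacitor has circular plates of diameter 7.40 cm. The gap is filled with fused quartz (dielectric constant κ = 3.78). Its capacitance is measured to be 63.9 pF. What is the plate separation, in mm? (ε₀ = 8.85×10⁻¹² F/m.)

A = π(7.40/2 cm)² = 4.30×10⁻³ m².
d = κε₀A/C = 3.78 × 8.85×10⁻¹² × 4.30×10⁻³ / 6.39×10⁻¹¹ = 2.25×10⁻³ m.

d ≈ 2.25 mm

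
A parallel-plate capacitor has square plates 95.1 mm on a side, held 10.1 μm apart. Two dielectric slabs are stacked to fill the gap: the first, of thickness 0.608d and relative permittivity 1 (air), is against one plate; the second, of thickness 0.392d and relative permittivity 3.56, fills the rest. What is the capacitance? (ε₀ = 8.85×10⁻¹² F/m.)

11.0 nF

A = (95.1 mm)² = 9.04×10⁻³ m².
Stacked slabs ⇒ two capacitors in series, each with the full plate area.
C₁ = κ₁ε₀A/d₁ = 1.00 × 8.85×10⁻¹² × 9.04×10⁻³ / 6.14×10⁻⁶ = 1.30×10⁻⁸ F.
C₂ = κ₂ε₀A/d₂ = 3.56 × 8.85×10⁻¹² × 9.04×10⁻³ / 3.96×10⁻⁶ = 7.20×10⁻⁸ F.
C = (1/C₁ + 1/C₂)⁻¹ = 1.10×10⁻⁸ F.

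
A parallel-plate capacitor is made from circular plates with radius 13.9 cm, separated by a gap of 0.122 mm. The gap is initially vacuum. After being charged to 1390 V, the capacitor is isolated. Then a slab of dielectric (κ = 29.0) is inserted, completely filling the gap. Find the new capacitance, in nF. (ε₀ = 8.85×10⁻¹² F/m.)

A = π(13.9 cm)² = 6.07×10⁻² m².
Initially C₁ = ε₀A/d = 8.85×10⁻¹² × 6.07×10⁻² / 1.22×10⁻⁴ = 4.40×10⁻⁹ F.
C = κε₀A/d scales with κ, so C₂/C₁ = κ = 29.0.
C₂ = 29.0 × 4.40×10⁻⁹ = 1.28×10⁻⁷ F.

C ≈ 128 nF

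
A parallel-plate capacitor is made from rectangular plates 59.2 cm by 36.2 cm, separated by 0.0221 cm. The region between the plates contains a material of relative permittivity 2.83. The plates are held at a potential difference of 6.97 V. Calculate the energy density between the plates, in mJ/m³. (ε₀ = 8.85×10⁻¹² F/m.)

12.5 mJ/m³

E = V/d = 6.97 / 2.21×10⁻⁴ = 3.15×10⁴ V/m.
u = ½κε₀E² = ½ × 2.83 × 8.85×10⁻¹² × (3.15×10⁴)² = 1.25×10⁻² J/m³.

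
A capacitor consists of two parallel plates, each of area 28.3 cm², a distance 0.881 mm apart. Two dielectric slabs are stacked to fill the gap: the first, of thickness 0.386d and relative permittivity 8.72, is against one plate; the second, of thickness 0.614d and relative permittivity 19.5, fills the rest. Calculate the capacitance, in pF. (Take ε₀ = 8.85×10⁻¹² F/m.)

C ≈ 375 pF

A = 28.3 cm² = 2.83×10⁻³ m².
Stacked slabs ⇒ two capacitors in series, each with the full plate area.
C₁ = κ₁ε₀A/d₁ = 8.72 × 8.85×10⁻¹² × 2.83×10⁻³ / 3.40×10⁻⁴ = 6.42×10⁻¹⁰ F.
C₂ = κ₂ε₀A/d₂ = 19.5 × 8.85×10⁻¹² × 2.83×10⁻³ / 5.41×10⁻⁴ = 9.03×10⁻¹⁰ F.
C = (1/C₁ + 1/C₂)⁻¹ = 3.75×10⁻¹⁰ F.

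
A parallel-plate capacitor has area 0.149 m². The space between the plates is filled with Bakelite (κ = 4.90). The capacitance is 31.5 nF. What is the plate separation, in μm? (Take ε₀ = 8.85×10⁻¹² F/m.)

d ≈ 205 μm

d = κε₀A/C = 4.90 × 8.85×10⁻¹² × 0.149 / 3.15×10⁻⁸ = 2.05×10⁻⁴ m.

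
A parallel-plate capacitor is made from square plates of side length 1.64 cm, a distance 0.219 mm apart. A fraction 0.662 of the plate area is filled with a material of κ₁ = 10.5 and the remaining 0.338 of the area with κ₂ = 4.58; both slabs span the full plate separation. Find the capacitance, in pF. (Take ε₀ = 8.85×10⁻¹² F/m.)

C ≈ 92.4 pF

A = (1.64 cm)² = 2.69×10⁻⁴ m².
Side-by-side slabs ⇒ two capacitors in parallel, each spanning the full gap.
C₁ = κ₁ε₀A₁/d = 10.5 × 8.85×10⁻¹² × 1.78×10⁻⁴ / 2.19×10⁻⁴ = 7.55×10⁻¹¹ F.
C₂ = κ₂ε₀A₂/d = 4.58 × 8.85×10⁻¹² × 9.09×10⁻⁵ / 2.19×10⁻⁴ = 1.68×10⁻¹¹ F.
C = C₁ + C₂ = 9.24×10⁻¹¹ F.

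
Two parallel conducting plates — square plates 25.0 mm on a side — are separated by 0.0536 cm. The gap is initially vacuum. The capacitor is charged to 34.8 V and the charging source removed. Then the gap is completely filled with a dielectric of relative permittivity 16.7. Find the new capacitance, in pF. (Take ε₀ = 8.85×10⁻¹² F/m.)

A = (25.0 mm)² = 6.25×10⁻⁴ m².
Initially C₁ = ε₀A/d = 8.85×10⁻¹² × 6.25×10⁻⁴ / 5.36×10⁻⁴ = 1.03×10⁻¹¹ F.
C = κε₀A/d scales with κ, so C₂/C₁ = κ = 16.7.
C₂ = 16.7 × 1.03×10⁻¹¹ = 1.72×10⁻¹⁰ F.

C ≈ 172 pF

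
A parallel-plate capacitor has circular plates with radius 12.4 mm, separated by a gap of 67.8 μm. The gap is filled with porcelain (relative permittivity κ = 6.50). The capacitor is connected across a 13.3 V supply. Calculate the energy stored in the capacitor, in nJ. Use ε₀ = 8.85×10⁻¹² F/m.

A = π(12.4 mm)² = 4.83×10⁻⁴ m².
C = κε₀A/d = 6.50 × 8.85×10⁻¹² × 4.83×10⁻⁴ / 6.78×10⁻⁵ = 4.10×10⁻¹⁰ F.
U = ½CV² = ½ × 4.10×10⁻¹⁰ × (13.3)² = 3.62×10⁻⁸ J.

36.2 nJ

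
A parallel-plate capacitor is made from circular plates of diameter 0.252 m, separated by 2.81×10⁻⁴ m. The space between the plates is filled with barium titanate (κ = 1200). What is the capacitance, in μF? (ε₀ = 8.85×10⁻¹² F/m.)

1.88 μF

A = π(0.252/2 m)² = 4.99×10⁻² m².
C = κε₀A/d = 1200 × 8.85×10⁻¹² × 4.99×10⁻² / 2.81×10⁻⁴ = 1.88×10⁻⁶ F.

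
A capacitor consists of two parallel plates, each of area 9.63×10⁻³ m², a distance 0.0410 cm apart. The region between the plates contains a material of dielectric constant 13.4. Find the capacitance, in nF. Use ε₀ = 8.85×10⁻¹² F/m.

C = κε₀A/d = 13.4 × 8.85×10⁻¹² × 9.63×10⁻³ / 4.10×10⁻⁴ = 2.79×10⁻⁹ F.

C ≈ 2.79 nF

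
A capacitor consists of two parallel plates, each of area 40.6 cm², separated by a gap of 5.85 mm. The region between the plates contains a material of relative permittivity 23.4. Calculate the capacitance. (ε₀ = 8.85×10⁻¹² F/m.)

A = 40.6 cm² = 4.06×10⁻³ m².
C = κε₀A/d = 23.4 × 8.85×10⁻¹² × 4.06×10⁻³ / 5.85×10⁻³ = 1.44×10⁻¹⁰ F.

C ≈ 144 pF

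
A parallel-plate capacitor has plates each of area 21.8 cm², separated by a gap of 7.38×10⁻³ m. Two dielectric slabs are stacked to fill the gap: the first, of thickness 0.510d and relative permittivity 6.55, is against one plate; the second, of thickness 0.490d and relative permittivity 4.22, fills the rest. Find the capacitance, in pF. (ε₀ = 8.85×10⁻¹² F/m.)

13.5 pF

A = 21.8 cm² = 2.18×10⁻³ m².
Stacked slabs ⇒ two capacitors in series, each with the full plate area.
C₁ = κ₁ε₀A/d₁ = 6.55 × 8.85×10⁻¹² × 2.18×10⁻³ / 3.76×10⁻³ = 3.36×10⁻¹¹ F.
C₂ = κ₂ε₀A/d₂ = 4.22 × 8.85×10⁻¹² × 2.18×10⁻³ / 3.62×10⁻³ = 2.25×10⁻¹¹ F.
C = (1/C₁ + 1/C₂)⁻¹ = 1.35×10⁻¹¹ F.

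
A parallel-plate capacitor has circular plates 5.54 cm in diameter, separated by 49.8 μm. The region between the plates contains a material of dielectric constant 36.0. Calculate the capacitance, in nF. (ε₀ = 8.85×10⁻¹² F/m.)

A = π(5.54/2 cm)² = 2.41×10⁻³ m².
C = κε₀A/d = 36.0 × 8.85×10⁻¹² × 2.41×10⁻³ / 4.98×10⁻⁵ = 1.54×10⁻⁸ F.

C ≈ 15.4 nF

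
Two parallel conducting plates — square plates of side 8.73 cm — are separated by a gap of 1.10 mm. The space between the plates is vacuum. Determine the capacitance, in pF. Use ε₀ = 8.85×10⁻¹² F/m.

A = (8.73 cm)² = 7.62×10⁻³ m².
C = ε₀A/d = 8.85×10⁻¹² × 7.62×10⁻³ / 1.10×10⁻³ = 6.13×10⁻¹¹ F.

C ≈ 61.3 pF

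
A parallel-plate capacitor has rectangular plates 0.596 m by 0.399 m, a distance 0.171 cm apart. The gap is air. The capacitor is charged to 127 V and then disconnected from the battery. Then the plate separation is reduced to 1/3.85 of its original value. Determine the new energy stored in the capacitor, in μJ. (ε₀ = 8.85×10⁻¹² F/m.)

A = 0.596 × 0.399 m² = 0.238 m².
Initially C₁ = ε₀A/d = 8.85×10⁻¹² × 0.238 / 1.71×10⁻³ = 1.23×10⁻⁹ F.
U₁ = 9.93×10⁻⁶ J.
Isolated ⇒ Q is held fixed. C₂ = 3.85 C₁ and U = Q²/(2C), so U₂/U₁ = C₁/C₂ = 0.260.
U₂ = 0.260 × 9.93×10⁻⁶ = 2.58×10⁻⁶ J.

2.58 μJ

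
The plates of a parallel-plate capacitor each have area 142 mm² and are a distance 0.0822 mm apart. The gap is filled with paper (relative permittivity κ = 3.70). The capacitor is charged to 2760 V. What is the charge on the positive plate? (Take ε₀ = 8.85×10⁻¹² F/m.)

A = 142 mm² = 1.42×10⁻⁴ m².
C = κε₀A/d = 3.70 × 8.85×10⁻¹² × 1.42×10⁻⁴ / 8.22×10⁻⁵ = 5.66×10⁻¹¹ F.
Q = CV = 5.66×10⁻¹¹ × 2760 = 1.56×10⁻⁷ C.

Q ≈ 156 nC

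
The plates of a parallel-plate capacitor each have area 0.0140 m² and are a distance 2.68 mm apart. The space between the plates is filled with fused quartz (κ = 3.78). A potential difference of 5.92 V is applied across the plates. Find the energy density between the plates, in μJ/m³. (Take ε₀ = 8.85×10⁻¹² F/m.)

E = V/d = 5.92 / 2.68×10⁻³ = 2.21×10³ V/m.
u = ½κε₀E² = ½ × 3.78 × 8.85×10⁻¹² × (2.21×10³)² = 8.16×10⁻⁵ J/m³.

81.6 μJ/m³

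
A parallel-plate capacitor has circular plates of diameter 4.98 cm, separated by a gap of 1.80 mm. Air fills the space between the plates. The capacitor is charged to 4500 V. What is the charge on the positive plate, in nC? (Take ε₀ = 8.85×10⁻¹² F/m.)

A = π(4.98/2 cm)² = 1.95×10⁻³ m².
C = ε₀A/d = 8.85×10⁻¹² × 1.95×10⁻³ / 1.80×10⁻³ = 9.58×10⁻¹² F.
Q = CV = 9.58×10⁻¹² × 4500 = 4.31×10⁻⁸ C.

Q ≈ 43.1 nC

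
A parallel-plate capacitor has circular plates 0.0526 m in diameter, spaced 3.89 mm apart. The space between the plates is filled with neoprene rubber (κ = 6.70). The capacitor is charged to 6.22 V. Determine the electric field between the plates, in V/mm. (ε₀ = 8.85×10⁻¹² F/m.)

E = V/d = 6.22 / 3.89×10⁻³ = 1.60×10³ V/m.

1.60 V/mm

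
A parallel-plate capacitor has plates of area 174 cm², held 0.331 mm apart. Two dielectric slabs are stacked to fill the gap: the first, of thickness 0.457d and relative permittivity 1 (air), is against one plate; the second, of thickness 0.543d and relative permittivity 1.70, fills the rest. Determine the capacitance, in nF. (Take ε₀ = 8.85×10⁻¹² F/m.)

0.599 nF

A = 174 cm² = 1.74×10⁻² m².
Stacked slabs ⇒ two capacitors in series, each with the full plate area.
C₁ = κ₁ε₀A/d₁ = 1.00 × 8.85×10⁻¹² × 1.74×10⁻² / 1.51×10⁻⁴ = 1.02×10⁻⁹ F.
C₂ = κ₂ε₀A/d₂ = 1.70 × 8.85×10⁻¹² × 1.74×10⁻² / 1.80×10⁻⁴ = 1.46×10⁻⁹ F.
C = (1/C₁ + 1/C₂)⁻¹ = 5.99×10⁻¹⁰ F.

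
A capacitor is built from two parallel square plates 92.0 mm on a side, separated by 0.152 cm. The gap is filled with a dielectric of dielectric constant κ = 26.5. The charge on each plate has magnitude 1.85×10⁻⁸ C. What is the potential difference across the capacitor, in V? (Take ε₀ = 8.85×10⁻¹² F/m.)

A = (92.0 mm)² = 8.46×10⁻³ m².
C = κε₀A/d = 26.5 × 8.85×10⁻¹² × 8.46×10⁻³ / 1.52×10⁻³ = 1.31×10⁻⁹ F.
V = Q/C = 1.85×10⁻⁸ / 1.31×10⁻⁹ = 14.2 V.

V ≈ 14.2 V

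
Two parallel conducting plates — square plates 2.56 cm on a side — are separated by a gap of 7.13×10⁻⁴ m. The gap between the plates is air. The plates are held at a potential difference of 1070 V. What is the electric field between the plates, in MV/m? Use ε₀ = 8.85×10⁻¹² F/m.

E = V/d = 1070 / 7.13×10⁻⁴ = 1.50×10⁶ V/m.

1.50 MV/m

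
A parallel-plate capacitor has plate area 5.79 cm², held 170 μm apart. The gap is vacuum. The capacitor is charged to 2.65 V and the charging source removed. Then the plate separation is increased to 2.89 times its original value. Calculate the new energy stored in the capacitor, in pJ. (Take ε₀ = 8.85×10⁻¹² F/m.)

306 pJ

A = 5.79 cm² = 5.79×10⁻⁴ m².
Initially C₁ = ε₀A/d = 8.85×10⁻¹² × 5.79×10⁻⁴ / 1.70×10⁻⁴ = 3.01×10⁻¹¹ F.
U₁ = 1.06×10⁻¹⁰ J.
Isolated ⇒ Q is held fixed. C₂ = 0.346 C₁ and U = Q²/(2C), so U₂/U₁ = C₁/C₂ = 2.89.
U₂ = 2.89 × 1.06×10⁻¹⁰ = 3.06×10⁻¹⁰ J.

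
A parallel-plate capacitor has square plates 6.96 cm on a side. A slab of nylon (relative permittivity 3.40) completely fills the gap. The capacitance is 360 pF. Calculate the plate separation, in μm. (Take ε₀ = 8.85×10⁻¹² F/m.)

405 μm

A = (6.96 cm)² = 4.84×10⁻³ m².
d = κε₀A/C = 3.40 × 8.85×10⁻¹² × 4.84×10⁻³ / 3.60×10⁻¹⁰ = 4.05×10⁻⁴ m.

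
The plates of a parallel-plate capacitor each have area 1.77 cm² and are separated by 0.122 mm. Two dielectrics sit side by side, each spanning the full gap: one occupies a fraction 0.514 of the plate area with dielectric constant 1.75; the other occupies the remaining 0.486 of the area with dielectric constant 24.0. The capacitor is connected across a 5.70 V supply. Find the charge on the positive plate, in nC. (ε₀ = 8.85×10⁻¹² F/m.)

A = 1.77 cm² = 1.77×10⁻⁴ m².
Side-by-side slabs ⇒ two capacitors in parallel, each spanning the full gap.
C₁ = κ₁ε₀A₁/d = 1.75 × 8.85×10⁻¹² × 9.10×10⁻⁵ / 1.22×10⁻⁴ = 1.15×10⁻¹¹ F.
C₂ = κ₂ε₀A₂/d = 24.0 × 8.85×10⁻¹² × 8.60×10⁻⁵ / 1.22×10⁻⁴ = 1.50×10⁻¹⁰ F.
C = C₁ + C₂ = 1.61×10⁻¹⁰ F.
Q = CV = 1.61×10⁻¹⁰ × 5.70 = 9.19×10⁻¹⁰ C.

0.919 nC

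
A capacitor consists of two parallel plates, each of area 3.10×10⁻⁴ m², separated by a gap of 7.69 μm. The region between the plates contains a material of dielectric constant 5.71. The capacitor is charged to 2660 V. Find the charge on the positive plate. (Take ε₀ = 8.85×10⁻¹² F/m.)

Q ≈ 5.42 μC

C = κε₀A/d = 5.71 × 8.85×10⁻¹² × 3.10×10⁻⁴ / 7.69×10⁻⁶ = 2.04×10⁻⁹ F.
Q = CV = 2.04×10⁻⁹ × 2660 = 5.42×10⁻⁶ C.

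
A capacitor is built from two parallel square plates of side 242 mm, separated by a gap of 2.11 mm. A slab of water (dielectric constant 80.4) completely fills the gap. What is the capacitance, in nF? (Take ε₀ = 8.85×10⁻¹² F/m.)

19.7 nF

A = (242 mm)² = 5.86×10⁻² m².
C = κε₀A/d = 80.4 × 8.85×10⁻¹² × 5.86×10⁻² / 2.11×10⁻³ = 1.97×10⁻⁸ F.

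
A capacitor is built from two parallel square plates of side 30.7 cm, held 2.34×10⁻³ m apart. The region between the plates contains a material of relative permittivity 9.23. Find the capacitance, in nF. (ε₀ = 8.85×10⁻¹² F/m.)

A = (30.7 cm)² = 9.42×10⁻² m².
C = κε₀A/d = 9.23 × 8.85×10⁻¹² × 9.42×10⁻² / 2.34×10⁻³ = 3.29×10⁻⁹ F.

C ≈ 3.29 nF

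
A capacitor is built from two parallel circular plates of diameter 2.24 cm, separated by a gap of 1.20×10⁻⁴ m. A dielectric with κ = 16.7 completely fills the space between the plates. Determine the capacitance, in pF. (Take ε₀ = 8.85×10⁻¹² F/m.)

A = π(2.24/2 cm)² = 3.94×10⁻⁴ m².
C = κε₀A/d = 16.7 × 8.85×10⁻¹² × 3.94×10⁻⁴ / 1.20×10⁻⁴ = 4.85×10⁻¹⁰ F.

C ≈ 485 pF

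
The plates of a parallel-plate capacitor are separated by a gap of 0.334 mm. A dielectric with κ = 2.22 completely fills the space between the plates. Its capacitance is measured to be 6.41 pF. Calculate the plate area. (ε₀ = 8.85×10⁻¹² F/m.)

A = Cd/(κε₀) = 6.41×10⁻¹² × 3.34×10⁻⁴ / (2.22 × 8.85×10⁻¹²) = 1.09×10⁻⁴ m².

1.09 cm²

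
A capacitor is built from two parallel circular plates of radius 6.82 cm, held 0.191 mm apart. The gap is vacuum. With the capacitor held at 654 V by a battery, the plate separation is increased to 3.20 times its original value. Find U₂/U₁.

Battery connected ⇒ V is held fixed.
C₂ = 0.312 C₁ and U = ½CV², so U₂/U₁ = C₂/C₁ = 0.312.

U₂/U₁ ≈ 0.312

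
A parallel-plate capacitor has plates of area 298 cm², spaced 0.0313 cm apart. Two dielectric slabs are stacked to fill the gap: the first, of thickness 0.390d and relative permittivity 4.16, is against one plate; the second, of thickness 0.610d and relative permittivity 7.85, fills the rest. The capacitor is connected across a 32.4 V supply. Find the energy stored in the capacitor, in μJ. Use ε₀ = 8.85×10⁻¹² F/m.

A = 298 cm² = 2.98×10⁻² m².
Stacked slabs ⇒ two capacitors in series, each with the full plate area.
C₁ = κ₁ε₀A/d₁ = 4.16 × 8.85×10⁻¹² × 2.98×10⁻² / 1.22×10⁻⁴ = 8.99×10⁻⁹ F.
C₂ = κ₂ε₀A/d₂ = 7.85 × 8.85×10⁻¹² × 2.98×10⁻² / 1.91×10⁻⁴ = 1.08×10⁻⁸ F.
C = (1/C₁ + 1/C₂)⁻¹ = 4.91×10⁻⁹ F.
U = ½CV² = ½ × 4.91×10⁻⁹ × (32.4)² = 2.58×10⁻⁶ J.

U ≈ 2.58 μJ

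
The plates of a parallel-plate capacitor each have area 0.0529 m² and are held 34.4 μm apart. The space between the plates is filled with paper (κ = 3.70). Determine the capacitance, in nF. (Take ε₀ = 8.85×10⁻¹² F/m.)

C = κε₀A/d = 3.70 × 8.85×10⁻¹² × 5.29×10⁻² / 3.44×10⁻⁵ = 5.04×10⁻⁸ F.

50.4 nF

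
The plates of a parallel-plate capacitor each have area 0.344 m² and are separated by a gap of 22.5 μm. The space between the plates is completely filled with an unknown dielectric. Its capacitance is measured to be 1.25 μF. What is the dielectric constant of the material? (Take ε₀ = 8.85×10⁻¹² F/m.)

κ = Cd/(ε₀A) = 1.25×10⁻⁶ × 2.25×10⁻⁵ / (8.85×10⁻¹² × 0.344) = 9.24.

9.24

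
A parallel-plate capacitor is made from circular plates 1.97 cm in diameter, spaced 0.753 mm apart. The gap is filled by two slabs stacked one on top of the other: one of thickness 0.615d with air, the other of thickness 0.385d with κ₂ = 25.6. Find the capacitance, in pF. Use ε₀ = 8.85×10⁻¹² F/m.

A = π(1.97/2 cm)² = 3.05×10⁻⁴ m².
Stacked slabs ⇒ two capacitors in series, each with the full plate area.
C₁ = κ₁ε₀A/d₁ = 1.00 × 8.85×10⁻¹² × 3.05×10⁻⁴ / 4.63×10⁻⁴ = 5.82×10⁻¹² F.
C₂ = κ₂ε₀A/d₂ = 25.6 × 8.85×10⁻¹² × 3.05×10⁻⁴ / 2.90×10⁻⁴ = 2.38×10⁻¹⁰ F.
C = (1/C₁ + 1/C₂)⁻¹ = 5.69×10⁻¹² F.

C ≈ 5.69 pF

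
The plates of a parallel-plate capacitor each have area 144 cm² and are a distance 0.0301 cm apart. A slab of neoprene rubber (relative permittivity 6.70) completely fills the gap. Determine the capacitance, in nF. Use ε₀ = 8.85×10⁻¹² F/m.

A = 144 cm² = 1.44×10⁻² m².
C = κε₀A/d = 6.70 × 8.85×10⁻¹² × 1.44×10⁻² / 3.01×10⁻⁴ = 2.84×10⁻⁹ F.

C ≈ 2.84 nF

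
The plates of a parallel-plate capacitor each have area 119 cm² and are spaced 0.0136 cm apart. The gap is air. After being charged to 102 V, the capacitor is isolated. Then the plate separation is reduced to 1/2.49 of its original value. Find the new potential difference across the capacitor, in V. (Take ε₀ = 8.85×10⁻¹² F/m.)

V ≈ 41.0 V

A = 119 cm² = 1.19×10⁻² m².
Initially C₁ = ε₀A/d = 8.85×10⁻¹² × 1.19×10⁻² / 1.36×10⁻⁴ = 7.74×10⁻¹⁰ F.
V₁ = 1.02×10² V.
Isolated ⇒ Q is held fixed. C₂ = 2.49 C₁ and V = Q/C, so V₂/V₁ = C₁/C₂ = 0.402.
V₂ = 0.402 × 1.02×10² = 41.0 V.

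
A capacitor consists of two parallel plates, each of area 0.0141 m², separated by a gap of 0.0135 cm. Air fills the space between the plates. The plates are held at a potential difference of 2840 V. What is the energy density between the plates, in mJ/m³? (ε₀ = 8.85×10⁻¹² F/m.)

1.96×10⁶ mJ/m³

E = V/d = 2840 / 1.35×10⁻⁴ = 2.10×10⁷ V/m.
u = ½ε₀E² = ½ × 8.85×10⁻¹² × (2.10×10⁷)² = 1.96×10³ J/m³.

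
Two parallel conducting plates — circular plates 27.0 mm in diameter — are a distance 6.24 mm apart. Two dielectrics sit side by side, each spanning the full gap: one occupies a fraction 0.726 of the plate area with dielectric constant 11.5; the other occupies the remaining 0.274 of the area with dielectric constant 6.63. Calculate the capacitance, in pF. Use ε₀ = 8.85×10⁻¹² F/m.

A = π(27.0/2 mm)² = 5.73×10⁻⁴ m².
Side-by-side slabs ⇒ two capacitors in parallel, each spanning the full gap.
C₁ = κ₁ε₀A₁/d = 11.5 × 8.85×10⁻¹² × 4.16×10⁻⁴ / 6.24×10⁻³ = 6.78×10⁻¹² F.
C₂ = κ₂ε₀A₂/d = 6.63 × 8.85×10⁻¹² × 1.57×10⁻⁴ / 6.24×10⁻³ = 1.48×10⁻¹² F.
C = C₁ + C₂ = 8.25×10⁻¹² F.

C ≈ 8.25 pF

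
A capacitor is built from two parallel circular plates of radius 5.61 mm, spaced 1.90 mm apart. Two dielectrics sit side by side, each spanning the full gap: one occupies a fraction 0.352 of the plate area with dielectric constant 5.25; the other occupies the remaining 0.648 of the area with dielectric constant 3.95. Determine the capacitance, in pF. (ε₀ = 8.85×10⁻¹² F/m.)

A = π(5.61 mm)² = 9.89×10⁻⁵ m².
Side-by-side slabs ⇒ two capacitors in parallel, each spanning the full gap.
C₁ = κ₁ε₀A₁/d = 5.25 × 8.85×10⁻¹² × 3.48×10⁻⁵ / 1.90×10⁻³ = 8.51×10⁻¹³ F.
C₂ = κ₂ε₀A₂/d = 3.95 × 8.85×10⁻¹² × 6.41×10⁻⁵ / 1.90×10⁻³ = 1.18×10⁻¹² F.
C = C₁ + C₂ = 2.03×10⁻¹² F.

C ≈ 2.03 pF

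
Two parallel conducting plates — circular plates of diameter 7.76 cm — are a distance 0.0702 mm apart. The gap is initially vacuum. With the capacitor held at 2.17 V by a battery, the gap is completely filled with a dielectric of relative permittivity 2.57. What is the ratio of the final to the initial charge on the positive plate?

Battery connected ⇒ V is held fixed.
C₂ = 2.57 C₁ and Q = CV, so Q₂/Q₁ = C₂/C₁ = 2.57.

2.57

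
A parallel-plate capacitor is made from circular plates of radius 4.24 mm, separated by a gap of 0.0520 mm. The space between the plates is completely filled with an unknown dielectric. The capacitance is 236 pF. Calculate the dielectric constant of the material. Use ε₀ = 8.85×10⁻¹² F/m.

24.6

A = π(4.24 mm)² = 5.65×10⁻⁵ m².
κ = Cd/(ε₀A) = 2.36×10⁻¹⁰ × 5.20×10⁻⁵ / (8.85×10⁻¹² × 5.65×10⁻⁵) = 24.6.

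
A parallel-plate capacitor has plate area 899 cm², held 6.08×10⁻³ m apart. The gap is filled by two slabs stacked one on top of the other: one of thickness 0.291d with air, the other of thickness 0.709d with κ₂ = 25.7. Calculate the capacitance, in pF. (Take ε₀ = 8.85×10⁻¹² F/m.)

A = 899 cm² = 8.99×10⁻² m².
Stacked slabs ⇒ two capacitors in series, each with the full plate area.
C₁ = κ₁ε₀A/d₁ = 1.00 × 8.85×10⁻¹² × 8.99×10⁻² / 1.77×10⁻³ = 4.50×10⁻¹⁰ F.
C₂ = κ₂ε₀A/d₂ = 25.7 × 8.85×10⁻¹² × 8.99×10⁻² / 4.31×10⁻³ = 4.74×10⁻⁹ F.
C = (1/C₁ + 1/C₂)⁻¹ = 4.11×10⁻¹⁰ F.

C ≈ 411 pF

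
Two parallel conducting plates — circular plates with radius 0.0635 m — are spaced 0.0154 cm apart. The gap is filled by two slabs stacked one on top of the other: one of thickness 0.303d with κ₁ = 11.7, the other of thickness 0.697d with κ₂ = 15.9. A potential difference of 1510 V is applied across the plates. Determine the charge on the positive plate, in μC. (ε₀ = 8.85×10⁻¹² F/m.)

15.8 μC

A = π(0.0635 m)² = 1.27×10⁻² m².
Stacked slabs ⇒ two capacitors in series, each with the full plate area.
C₁ = κ₁ε₀A/d₁ = 11.7 × 8.85×10⁻¹² × 1.27×10⁻² / 4.67×10⁻⁵ = 2.81×10⁻⁸ F.
C₂ = κ₂ε₀A/d₂ = 15.9 × 8.85×10⁻¹² × 1.27×10⁻² / 1.07×10⁻⁴ = 1.66×10⁻⁸ F.
C = (1/C₁ + 1/C₂)⁻¹ = 1.04×10⁻⁸ F.
Q = CV = 1.04×10⁻⁸ × 1510 = 1.58×10⁻⁵ C.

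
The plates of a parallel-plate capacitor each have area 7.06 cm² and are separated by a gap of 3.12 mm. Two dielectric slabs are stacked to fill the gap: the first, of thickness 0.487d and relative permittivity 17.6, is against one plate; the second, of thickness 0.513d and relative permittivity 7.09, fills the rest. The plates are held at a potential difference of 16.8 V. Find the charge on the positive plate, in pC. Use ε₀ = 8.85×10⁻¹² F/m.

A = 7.06 cm² = 7.06×10⁻⁴ m².
Stacked slabs ⇒ two capacitors in series, each with the full plate area.
C₁ = κ₁ε₀A/d₁ = 17.6 × 8.85×10⁻¹² × 7.06×10⁻⁴ / 1.52×10⁻³ = 7.24×10⁻¹¹ F.
C₂ = κ₂ε₀A/d₂ = 7.09 × 8.85×10⁻¹² × 7.06×10⁻⁴ / 1.60×10⁻³ = 2.77×10⁻¹¹ F.
C = (1/C₁ + 1/C₂)⁻¹ = 2.00×10⁻¹¹ F.
Q = CV = 2.00×10⁻¹¹ × 16.8 = 3.36×10⁻¹⁰ C.

Q ≈ 336 pC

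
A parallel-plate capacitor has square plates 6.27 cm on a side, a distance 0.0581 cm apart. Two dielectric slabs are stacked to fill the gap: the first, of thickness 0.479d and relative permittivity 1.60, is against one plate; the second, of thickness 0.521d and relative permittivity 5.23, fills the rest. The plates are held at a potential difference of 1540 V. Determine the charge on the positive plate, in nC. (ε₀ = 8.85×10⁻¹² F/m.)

Q ≈ 231 nC

A = (6.27 cm)² = 3.93×10⁻³ m².
Stacked slabs ⇒ two capacitors in series, each with the full plate area.
C₁ = κ₁ε₀A/d₁ = 1.60 × 8.85×10⁻¹² × 3.93×10⁻³ / 2.78×10⁻⁴ = 2.00×10⁻¹⁰ F.
C₂ = κ₂ε₀A/d₂ = 5.23 × 8.85×10⁻¹² × 3.93×10⁻³ / 3.03×10⁻⁴ = 6.01×10⁻¹⁰ F.
C = (1/C₁ + 1/C₂)⁻¹ = 1.50×10⁻¹⁰ F.
Q = CV = 1.50×10⁻¹⁰ × 1540 = 2.31×10⁻⁷ C.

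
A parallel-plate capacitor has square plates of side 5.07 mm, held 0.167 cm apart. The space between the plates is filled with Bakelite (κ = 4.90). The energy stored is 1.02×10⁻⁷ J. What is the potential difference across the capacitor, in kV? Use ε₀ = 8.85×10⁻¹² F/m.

0.553 kV

A = (5.07 mm)² = 2.57×10⁻⁵ m².
C = κε₀A/d = 4.90 × 8.85×10⁻¹² × 2.57×10⁻⁵ / 1.67×10⁻³ = 6.67×10⁻¹³ F.
V = √(2U/C) = √(2 × 1.02×10⁻⁷ / 6.67×10⁻¹³) = 5.53×10² V.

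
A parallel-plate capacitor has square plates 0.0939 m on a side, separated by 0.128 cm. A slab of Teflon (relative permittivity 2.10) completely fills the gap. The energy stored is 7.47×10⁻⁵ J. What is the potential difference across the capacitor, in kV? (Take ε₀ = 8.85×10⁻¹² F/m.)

A = (0.0939 m)² = 8.82×10⁻³ m².
C = κε₀A/d = 2.10 × 8.85×10⁻¹² × 8.82×10⁻³ / 1.28×10⁻³ = 1.28×10⁻¹⁰ F.
V = √(2U/C) = √(2 × 7.47×10⁻⁵ / 1.28×10⁻¹⁰) = 1.08×10³ V.

V ≈ 1.08 kV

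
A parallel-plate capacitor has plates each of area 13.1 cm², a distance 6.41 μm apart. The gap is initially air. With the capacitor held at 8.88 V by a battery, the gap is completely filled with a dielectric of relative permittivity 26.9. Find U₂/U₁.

26.9

Battery connected ⇒ V is held fixed.
C₂ = 26.9 C₁ and U = ½CV², so U₂/U₁ = C₂/C₁ = 26.9.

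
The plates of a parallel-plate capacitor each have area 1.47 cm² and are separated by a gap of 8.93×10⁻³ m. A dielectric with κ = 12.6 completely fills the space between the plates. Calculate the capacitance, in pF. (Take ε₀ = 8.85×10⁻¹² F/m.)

C ≈ 1.84 pF

A = 1.47 cm² = 1.47×10⁻⁴ m².
C = κε₀A/d = 12.6 × 8.85×10⁻¹² × 1.47×10⁻⁴ / 8.93×10⁻³ = 1.84×10⁻¹² F.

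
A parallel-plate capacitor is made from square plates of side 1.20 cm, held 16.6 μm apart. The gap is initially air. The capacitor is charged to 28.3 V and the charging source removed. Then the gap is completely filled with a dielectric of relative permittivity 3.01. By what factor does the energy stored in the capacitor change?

U₂/U₁ ≈ 0.332

Isolated ⇒ Q is held fixed.
C₂ = 3.01 C₁ and U = Q²/(2C), so U₂/U₁ = C₁/C₂ = 0.332.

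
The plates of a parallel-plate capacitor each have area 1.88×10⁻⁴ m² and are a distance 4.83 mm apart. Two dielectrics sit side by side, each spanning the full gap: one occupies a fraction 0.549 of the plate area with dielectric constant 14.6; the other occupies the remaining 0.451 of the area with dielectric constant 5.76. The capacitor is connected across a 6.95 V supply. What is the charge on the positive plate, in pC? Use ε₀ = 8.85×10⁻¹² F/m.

Side-by-side slabs ⇒ two capacitors in parallel, each spanning the full gap.
C₁ = κ₁ε₀A₁/d = 14.6 × 8.85×10⁻¹² × 1.03×10⁻⁴ / 4.83×10⁻³ = 2.76×10⁻¹² F.
C₂ = κ₂ε₀A₂/d = 5.76 × 8.85×10⁻¹² × 8.48×10⁻⁵ / 4.83×10⁻³ = 8.95×10⁻¹³ F.
C = C₁ + C₂ = 3.66×10⁻¹² F.
Q = CV = 3.66×10⁻¹² × 6.95 = 2.54×10⁻¹¹ C.

25.4 pC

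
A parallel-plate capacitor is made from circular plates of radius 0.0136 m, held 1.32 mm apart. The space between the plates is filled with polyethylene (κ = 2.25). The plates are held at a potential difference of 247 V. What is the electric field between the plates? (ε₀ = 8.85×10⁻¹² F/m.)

187 V/mm

E = V/d = 247 / 1.32×10⁻³ = 1.87×10⁵ V/m.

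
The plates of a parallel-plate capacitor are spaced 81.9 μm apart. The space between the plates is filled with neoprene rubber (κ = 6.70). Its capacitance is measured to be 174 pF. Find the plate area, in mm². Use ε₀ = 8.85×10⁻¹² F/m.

240 mm²

A = Cd/(κε₀) = 1.74×10⁻¹⁰ × 8.19×10⁻⁵ / (6.70 × 8.85×10⁻¹²) = 2.40×10⁻⁴ m².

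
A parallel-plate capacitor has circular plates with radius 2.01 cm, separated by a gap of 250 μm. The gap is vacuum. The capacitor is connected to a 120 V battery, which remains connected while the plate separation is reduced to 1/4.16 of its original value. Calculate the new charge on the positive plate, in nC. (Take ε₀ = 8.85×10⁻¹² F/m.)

22.4 nC

A = π(2.01 cm)² = 1.27×10⁻³ m².
Initially C₁ = ε₀A/d = 8.85×10⁻¹² × 1.27×10⁻³ / 2.50×10⁻⁴ = 4.49×10⁻¹¹ F.
Q₁ = 5.39×10⁻⁹ C.
Battery connected ⇒ V is held fixed. C₂ = 4.16 C₁ and Q = CV, so Q₂/Q₁ = C₂/C₁ = 4.16.
Q₂ = 4.16 × 5.39×10⁻⁹ = 2.24×10⁻⁸ C.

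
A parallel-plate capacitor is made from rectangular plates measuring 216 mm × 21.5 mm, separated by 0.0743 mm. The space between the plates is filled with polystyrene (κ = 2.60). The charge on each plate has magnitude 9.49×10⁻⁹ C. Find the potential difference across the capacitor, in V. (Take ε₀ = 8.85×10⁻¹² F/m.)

6.60 V

A = 216 × 21.5 mm² = 4.64×10⁻³ m².
C = κε₀A/d = 2.60 × 8.85×10⁻¹² × 4.64×10⁻³ / 7.43×10⁻⁵ = 1.44×10⁻⁹ F.
V = Q/C = 9.49×10⁻⁹ / 1.44×10⁻⁹ = 6.60 V.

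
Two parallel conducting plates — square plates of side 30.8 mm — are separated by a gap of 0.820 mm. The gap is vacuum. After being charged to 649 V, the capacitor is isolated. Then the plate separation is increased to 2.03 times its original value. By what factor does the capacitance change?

C = ε₀A/d scales as 1/d, so C₂/C₁ = d₁/d₂ = 1/2.03 = 0.493.

0.493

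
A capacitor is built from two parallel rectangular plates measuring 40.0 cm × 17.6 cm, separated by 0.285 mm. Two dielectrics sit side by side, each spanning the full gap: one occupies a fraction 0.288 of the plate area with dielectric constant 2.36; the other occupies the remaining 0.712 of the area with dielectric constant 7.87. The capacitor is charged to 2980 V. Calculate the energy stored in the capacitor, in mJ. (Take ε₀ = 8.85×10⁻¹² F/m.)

A = 40.0 × 17.6 cm² = 7.04×10⁻² m².
Side-by-side slabs ⇒ two capacitors in parallel, each spanning the full gap.
C₁ = κ₁ε₀A₁/d = 2.36 × 8.85×10⁻¹² × 2.03×10⁻² / 2.85×10⁻⁴ = 1.49×10⁻⁹ F.
C₂ = κ₂ε₀A₂/d = 7.87 × 8.85×10⁻¹² × 5.01×10⁻² / 2.85×10⁻⁴ = 1.22×10⁻⁸ F.
C = C₁ + C₂ = 1.37×10⁻⁸ F.
U = ½CV² = ½ × 1.37×10⁻⁸ × (2980)² = 6.10×10⁻² J.

U ≈ 61.0 mJ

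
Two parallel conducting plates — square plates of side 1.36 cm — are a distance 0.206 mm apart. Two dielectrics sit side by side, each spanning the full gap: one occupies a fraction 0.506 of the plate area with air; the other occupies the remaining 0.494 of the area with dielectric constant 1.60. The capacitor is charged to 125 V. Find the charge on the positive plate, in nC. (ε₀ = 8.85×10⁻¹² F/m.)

A = (1.36 cm)² = 1.85×10⁻⁴ m².
Side-by-side slabs ⇒ two capacitors in parallel, each spanning the full gap.
C₁ = κ₁ε₀A₁/d = 1.00 × 8.85×10⁻¹² × 9.36×10⁻⁵ / 2.06×10⁻⁴ = 4.02×10⁻¹² F.
C₂ = κ₂ε₀A₂/d = 1.60 × 8.85×10⁻¹² × 9.14×10⁻⁵ / 2.06×10⁻⁴ = 6.28×10⁻¹² F.
C = C₁ + C₂ = 1.03×10⁻¹¹ F.
Q = CV = 1.03×10⁻¹¹ × 125 = 1.29×10⁻⁹ C.

1.29 nC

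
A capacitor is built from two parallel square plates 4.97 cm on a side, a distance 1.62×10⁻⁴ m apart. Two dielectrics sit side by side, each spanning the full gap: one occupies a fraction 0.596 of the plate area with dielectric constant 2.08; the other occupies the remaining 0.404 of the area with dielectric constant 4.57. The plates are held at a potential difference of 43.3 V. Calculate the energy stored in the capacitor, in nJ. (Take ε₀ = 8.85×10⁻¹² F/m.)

390 nJ

A = (4.97 cm)² = 2.47×10⁻³ m².
Side-by-side slabs ⇒ two capacitors in parallel, each spanning the full gap.
C₁ = κ₁ε₀A₁/d = 2.08 × 8.85×10⁻¹² × 1.47×10⁻³ / 1.62×10⁻⁴ = 1.67×10⁻¹⁰ F.
C₂ = κ₂ε₀A₂/d = 4.57 × 8.85×10⁻¹² × 9.98×10⁻⁴ / 1.62×10⁻⁴ = 2.49×10⁻¹⁰ F.
C = C₁ + C₂ = 4.16×10⁻¹⁰ F.
U = ½CV² = ½ × 4.16×10⁻¹⁰ × (43.3)² = 3.90×10⁻⁷ J.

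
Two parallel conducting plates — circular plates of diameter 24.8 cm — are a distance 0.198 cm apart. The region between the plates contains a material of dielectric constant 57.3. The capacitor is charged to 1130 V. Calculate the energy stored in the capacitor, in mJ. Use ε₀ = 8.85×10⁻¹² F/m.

7.90 mJ

A = π(24.8/2 cm)² = 4.83×10⁻² m².
C = κε₀A/d = 57.3 × 8.85×10⁻¹² × 4.83×10⁻² / 1.98×10⁻³ = 1.24×10⁻⁸ F.
U = ½CV² = ½ × 1.24×10⁻⁸ × (1130)² = 7.90×10⁻³ J.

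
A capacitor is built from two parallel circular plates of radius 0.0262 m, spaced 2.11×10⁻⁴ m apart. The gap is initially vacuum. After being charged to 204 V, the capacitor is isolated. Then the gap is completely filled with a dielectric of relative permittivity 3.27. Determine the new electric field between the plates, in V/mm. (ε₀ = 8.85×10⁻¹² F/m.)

296 V/mm

A = π(0.0262 m)² = 2.16×10⁻³ m².
Initially C₁ = ε₀A/d = 8.85×10⁻¹² × 2.16×10⁻³ / 2.11×10⁻⁴ = 9.05×10⁻¹¹ F.
E₁ = 9.67×10⁵ V/m.
Isolated ⇒ Q is held fixed. V₂ = Q/C₂ = V₁/3.27; E = V/d, so E₂/E₁ = (V₂/V₁)(d₁/d₂) = 0.306.
E₂ = 0.306 × 9.67×10⁵ = 2.96×10⁵ V/m.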